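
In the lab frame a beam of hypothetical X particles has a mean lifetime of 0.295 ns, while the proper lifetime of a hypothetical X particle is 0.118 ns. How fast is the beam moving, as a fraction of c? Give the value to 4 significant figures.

γ = Δt/τ₀ = 0.295/0.118 = 2.50000
β = √(1 − 1/γ²) = √(1 − 1/2.50000²) = 0.9165

β ≈ 0.9165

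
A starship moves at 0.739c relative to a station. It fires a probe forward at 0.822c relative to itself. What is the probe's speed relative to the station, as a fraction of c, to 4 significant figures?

u ≈ 0.9711c

Relativistic velocity addition: u = (u' + v)/(1 + u'v/c²)
= (0.822 + 0.739)/(1 + 0.822×0.739) = 1.561/1.60746 = 0.9711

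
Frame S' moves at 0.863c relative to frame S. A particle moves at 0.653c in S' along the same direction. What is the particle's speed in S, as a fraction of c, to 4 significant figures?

Relativistic velocity addition: u = (u' + v)/(1 + u'v/c²)
= (0.653 + 0.863)/(1 + 0.653×0.863) = 1.516/1.56354 = 0.9696

u ≈ 0.9696c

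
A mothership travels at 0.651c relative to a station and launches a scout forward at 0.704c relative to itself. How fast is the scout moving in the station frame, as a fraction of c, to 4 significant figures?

Compose boost 2: (0.704 + 0.651)/(1 + 0.704×0.651) = 1.355/1.45830 = 0.9292

u ≈ 0.9292c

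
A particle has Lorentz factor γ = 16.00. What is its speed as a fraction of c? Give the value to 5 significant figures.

β ≈ 0.99804

β = √(1 − 1/γ²) = √(1 − 1/16.00²) = √(0.9960938) = 0.99804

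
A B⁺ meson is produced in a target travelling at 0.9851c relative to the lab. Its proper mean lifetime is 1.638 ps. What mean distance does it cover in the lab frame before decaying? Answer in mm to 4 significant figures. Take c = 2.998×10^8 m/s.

d ≈ 2.813 mm

γ = 1/√(1 − 0.9851²) = 5.81454
Dilated lifetime: Δt = γτ₀ = 5.81454 × 1.638 ps = 9.52422 ps
d = vΔt = 0.9851c × 9.52422 ps = 2.95333×10^8 m/s × 9.52422×10^-12 s = 2.813 mm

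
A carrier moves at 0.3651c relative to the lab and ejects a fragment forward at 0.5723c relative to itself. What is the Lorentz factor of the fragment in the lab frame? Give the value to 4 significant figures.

γ ≈ 1.584

u_lab = (0.5723 + 0.3651)/(1 + 0.5723×0.3651) = 0.93740/1.208947 = 0.7753857
γ = 1/√(1 − 0.7753857²) = 1.584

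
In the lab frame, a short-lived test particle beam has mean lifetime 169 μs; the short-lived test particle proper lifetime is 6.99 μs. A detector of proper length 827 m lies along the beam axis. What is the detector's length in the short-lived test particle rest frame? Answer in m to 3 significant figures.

L ≈ 34.2 m

Time dilation ⇒ γ = Δt/τ₀ = 169/6.99 = 24.177
Length contraction: L = L₀/γ = 827/24.177 = 34.2 m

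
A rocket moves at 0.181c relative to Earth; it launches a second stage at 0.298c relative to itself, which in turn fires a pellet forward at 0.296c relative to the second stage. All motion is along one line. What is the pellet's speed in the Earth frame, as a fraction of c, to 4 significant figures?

u ≈ 0.6615c

Compose boost 2: (0.298 + 0.181)/(1 + 0.298×0.181) = 0.4790/1.05394 = 0.454486
Compose boost 3: (0.296 + 0.454486)/(1 + 0.296×0.454486) = 0.750486/1.13453 = 0.6615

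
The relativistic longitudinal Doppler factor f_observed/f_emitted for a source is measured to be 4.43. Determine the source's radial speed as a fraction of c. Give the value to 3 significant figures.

β ≈ 0.903

f_obs/f_src = √((1+β)/(1−β)) = 4.43  ⇒  (1+β)/(1−β) = 19.625
β = |1 − D²|/(1 + D²) = |1 − 19.625|/(1 + 19.625) = 0.903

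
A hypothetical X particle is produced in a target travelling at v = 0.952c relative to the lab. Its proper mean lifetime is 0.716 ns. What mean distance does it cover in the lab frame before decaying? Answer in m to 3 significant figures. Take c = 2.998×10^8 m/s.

d ≈ 0.668 m

γ = 1/√(1 − 0.952²) = 3.2669
Dilated lifetime: Δt = γτ₀ = 3.2669 × 0.716 ns = 2.3391 ns
d = vΔt = 0.952c × 2.3391 ns = 2.8541×10^8 m/s × 2.3391×10^-9 s = 0.668 m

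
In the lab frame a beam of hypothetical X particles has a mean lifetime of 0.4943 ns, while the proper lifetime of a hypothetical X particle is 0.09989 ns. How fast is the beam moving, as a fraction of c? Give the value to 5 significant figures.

γ = Δt/τ₀ = 0.4943/0.09989 = 4.948443
β = √(1 − 1/γ²) = √(1 − 1/4.948443²) = 0.97937

β ≈ 0.97937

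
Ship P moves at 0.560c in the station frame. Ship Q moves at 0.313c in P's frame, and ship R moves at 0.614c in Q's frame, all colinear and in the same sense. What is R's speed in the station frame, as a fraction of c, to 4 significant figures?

Compose boost 2: (0.313 + 0.560)/(1 + 0.313×0.560) = 0.8730/1.17528 = 0.742802
Compose boost 3: (0.614 + 0.742802)/(1 + 0.614×0.742802) = 1.35680/1.45608 = 0.9318

u ≈ 0.9318c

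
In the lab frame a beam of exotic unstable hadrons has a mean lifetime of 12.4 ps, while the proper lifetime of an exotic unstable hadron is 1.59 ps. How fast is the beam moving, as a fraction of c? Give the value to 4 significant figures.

β ≈ 0.9917

γ = Δt/τ₀ = 12.4/1.59 = 7.79874
β = √(1 − 1/γ²) = √(1 − 1/7.79874²) = 0.9917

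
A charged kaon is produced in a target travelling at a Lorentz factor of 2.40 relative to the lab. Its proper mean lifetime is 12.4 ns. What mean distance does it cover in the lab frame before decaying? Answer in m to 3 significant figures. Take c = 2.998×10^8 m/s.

β = √(1 − 1/γ²) = √(1 − 1/2.40²) = 0.90906
Dilated lifetime: Δt = γτ₀ = 2.40 × 12.4 ns = 29.760 ns
d = vΔt = 0.90906c × 29.760 ns = 2.7254×10^8 m/s × 2.9760×10^-8 s = 8.11 m

d ≈ 8.11 m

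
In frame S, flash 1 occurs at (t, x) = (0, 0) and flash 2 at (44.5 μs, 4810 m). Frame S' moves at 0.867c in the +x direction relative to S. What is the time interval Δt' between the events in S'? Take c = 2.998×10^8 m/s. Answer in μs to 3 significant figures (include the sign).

γ = 1/√(1 − 0.867²) = 2.0068
Δt' = γ(Δt − vΔx/c²) = 2.0068 × (44.5 μs − 0.867×4810 m / (2.998×10^8 m/s))
= 2.0068 × (30.590 μs) = 61.4 μs

Δt' ≈ 61.4 μs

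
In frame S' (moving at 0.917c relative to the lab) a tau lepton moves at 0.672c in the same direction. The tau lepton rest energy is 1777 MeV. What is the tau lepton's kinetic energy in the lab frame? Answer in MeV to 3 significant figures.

K ≈ 7950 MeV

u_lab = (0.672 + 0.917)/(1 + 0.672×0.917) = 0.983156
γ = 1/√(1 − 0.983156²) = 5.4714
K = (γ − 1)m₀c² = (5.4714 − 1) × 1777 = 4.4714 × 1777 = 7950 MeV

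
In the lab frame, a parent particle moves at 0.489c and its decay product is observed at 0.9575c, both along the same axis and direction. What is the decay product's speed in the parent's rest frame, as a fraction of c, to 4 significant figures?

Inverse velocity addition: u' = (u − v)/(1 − uv/c²)
= (0.9575 − 0.489)/(1 − 0.9575×0.489) = 0.4685/0.531783 = 0.8810

u' ≈ 0.8810c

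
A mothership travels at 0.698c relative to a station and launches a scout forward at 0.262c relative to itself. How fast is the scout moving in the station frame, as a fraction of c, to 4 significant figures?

Compose boost 2: (0.262 + 0.698)/(1 + 0.262×0.698) = 0.9600/1.18288 = 0.8116

u ≈ 0.8116c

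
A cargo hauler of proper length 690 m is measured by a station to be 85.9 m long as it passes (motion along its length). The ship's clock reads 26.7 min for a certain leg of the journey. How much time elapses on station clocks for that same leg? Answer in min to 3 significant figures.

Δt ≈ 214 min

Length contraction ⇒ γ = L₀/L = 690/85.9 = 8.0326
Time dilation: Δt = γτ₀ = 8.0326 × 26.7 min = 214 min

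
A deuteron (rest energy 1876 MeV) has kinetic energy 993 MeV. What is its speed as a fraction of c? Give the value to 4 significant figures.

γ = 1 + K/(m₀c²) = 1 + 993/1876 = 1.52932
β = √(1 − 1/γ²) = 0.7566

β ≈ 0.7566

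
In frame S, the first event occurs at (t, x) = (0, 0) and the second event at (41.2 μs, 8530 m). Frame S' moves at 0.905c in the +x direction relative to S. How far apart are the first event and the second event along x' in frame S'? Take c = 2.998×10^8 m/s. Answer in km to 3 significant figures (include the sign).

Δx' ≈ -6.23 km

γ = 1/√(1 − 0.905²) = 2.3507
Δx' = γ(Δx − vΔt) = 2.3507 × (8530 m − 0.905×(2.998×10^8 m/s)×41.2×10^-6 s)
= 2.3507 × (-2648.3 m) = -6.23 km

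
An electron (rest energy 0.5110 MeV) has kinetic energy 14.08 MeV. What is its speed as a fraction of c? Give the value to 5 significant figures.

γ = 1 + K/(m₀c²) = 1 + 14.08/0.5110 = 28.55382
β = √(1 − 1/γ²) = 0.99939

β ≈ 0.99939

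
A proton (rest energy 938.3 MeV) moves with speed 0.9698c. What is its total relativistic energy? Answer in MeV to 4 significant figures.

γ = 1/√(1 − 0.9698²) = 4.10002
E = γm₀c² = 4.10002 × 938.3 MeV = 3847 MeV

E ≈ 3847 MeV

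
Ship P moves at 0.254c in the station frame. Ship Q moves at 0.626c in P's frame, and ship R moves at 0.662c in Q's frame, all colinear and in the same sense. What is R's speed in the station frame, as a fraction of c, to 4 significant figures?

Compose boost 2: (0.626 + 0.254)/(1 + 0.626×0.254) = 0.8800/1.15900 = 0.759273
Compose boost 3: (0.662 + 0.759273)/(1 + 0.662×0.759273) = 1.42127/1.50264 = 0.9459

u ≈ 0.9459c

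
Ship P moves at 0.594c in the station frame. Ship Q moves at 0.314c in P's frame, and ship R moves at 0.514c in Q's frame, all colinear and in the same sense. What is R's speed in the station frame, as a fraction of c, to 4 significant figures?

u ≈ 0.9181c

Compose boost 2: (0.314 + 0.594)/(1 + 0.314×0.594) = 0.9080/1.18652 = 0.765266
Compose boost 3: (0.514 + 0.765266)/(1 + 0.514×0.765266) = 1.27927/1.39335 = 0.9181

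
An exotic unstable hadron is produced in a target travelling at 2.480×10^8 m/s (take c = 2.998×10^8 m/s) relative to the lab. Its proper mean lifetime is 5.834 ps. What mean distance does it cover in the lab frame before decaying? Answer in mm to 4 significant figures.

β = v/c = 2.480×10^8 / 2.998×10^8 = 0.827218
γ = 1/√(1 − 0.827218²) = 1.77974
Dilated lifetime: Δt = γτ₀ = 1.77974 × 5.834 ps = 10.3830 ps
d = vΔt = 0.827218c × 10.3830 ps = 2.48000×10^8 m/s × 1.03830×10^-11 s = 2.575 mm

d ≈ 2.575 mm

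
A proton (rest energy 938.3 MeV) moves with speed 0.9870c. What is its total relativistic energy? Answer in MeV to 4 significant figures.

γ = 1/√(1 − 0.9870²) = 6.22199
E = γm₀c² = 6.22199 × 938.3 MeV = 5838 MeV

E ≈ 5838 MeV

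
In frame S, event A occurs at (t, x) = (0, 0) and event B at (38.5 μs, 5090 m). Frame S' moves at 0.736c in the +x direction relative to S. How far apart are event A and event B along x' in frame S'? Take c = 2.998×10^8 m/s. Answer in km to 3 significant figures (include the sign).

γ = 1/√(1 − 0.736²) = 1.4771
Δx' = γ(Δx − vΔt) = 1.4771 × (5090 m − 0.736×(2.998×10^8 m/s)×38.5×10^-6 s)
= 1.4771 × (-3405.1 m) = -5.03 km

Δx' ≈ -5.03 km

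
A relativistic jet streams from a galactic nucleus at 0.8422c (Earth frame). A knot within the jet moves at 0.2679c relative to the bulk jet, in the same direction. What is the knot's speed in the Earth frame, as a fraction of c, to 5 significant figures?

u ≈ 0.90574c

Relativistic velocity addition: u = (u' + v)/(1 + u'v/c²)
= (0.2679 + 0.8422)/(1 + 0.2679×0.8422) = 1.1101/1.225625 = 0.90574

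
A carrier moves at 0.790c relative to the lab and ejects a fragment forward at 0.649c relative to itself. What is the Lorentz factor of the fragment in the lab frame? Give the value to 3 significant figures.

u_lab = (0.649 + 0.790)/(1 + 0.649×0.790) = 1.439/1.51271 = 0.951273
γ = 1/√(1 − 0.951273²) = 3.24

γ ≈ 3.24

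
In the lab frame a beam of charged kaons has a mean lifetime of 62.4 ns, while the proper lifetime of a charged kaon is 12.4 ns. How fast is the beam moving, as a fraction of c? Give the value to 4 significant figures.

γ = Δt/τ₀ = 62.4/12.4 = 5.03226
β = √(1 − 1/γ²) = √(1 − 1/5.03226²) = 0.9801

β ≈ 0.9801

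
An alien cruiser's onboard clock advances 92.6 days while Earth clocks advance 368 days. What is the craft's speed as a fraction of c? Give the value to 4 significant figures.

β ≈ 0.9678

γ = Δt/τ₀ = 368/92.6 = 3.97408
β = √(1 − 1/γ²) = √(1 − 1/3.97408²) = 0.9678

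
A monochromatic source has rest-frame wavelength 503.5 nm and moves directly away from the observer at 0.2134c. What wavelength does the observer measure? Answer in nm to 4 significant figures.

Relativistic Doppler: λ_obs = λ_src √((1+β)/(1−β))
= 503.5 × √(1.21340/0.786600) = 503.5 × 1.24201 = 625.4 nm

λ_obs ≈ 625.4 nm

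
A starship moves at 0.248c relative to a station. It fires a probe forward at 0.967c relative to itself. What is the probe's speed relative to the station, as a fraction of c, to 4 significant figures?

Relativistic velocity addition: u = (u' + v)/(1 + u'v/c²)
= (0.967 + 0.248)/(1 + 0.967×0.248) = 1.215/1.23982 = 0.9800

u ≈ 0.9800c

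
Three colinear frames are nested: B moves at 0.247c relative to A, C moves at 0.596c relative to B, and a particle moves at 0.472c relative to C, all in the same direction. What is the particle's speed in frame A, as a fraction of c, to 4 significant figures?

Compose boost 2: (0.596 + 0.247)/(1 + 0.596×0.247) = 0.8430/1.14721 = 0.734825
Compose boost 3: (0.472 + 0.734825)/(1 + 0.472×0.734825) = 1.20682/1.34684 = 0.8960

u ≈ 0.8960c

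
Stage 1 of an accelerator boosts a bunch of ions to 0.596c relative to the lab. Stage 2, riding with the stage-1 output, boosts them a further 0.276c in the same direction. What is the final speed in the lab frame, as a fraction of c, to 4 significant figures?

u ≈ 0.7488c

Compose boost 2: (0.276 + 0.596)/(1 + 0.276×0.596) = 0.8720/1.16450 = 0.7488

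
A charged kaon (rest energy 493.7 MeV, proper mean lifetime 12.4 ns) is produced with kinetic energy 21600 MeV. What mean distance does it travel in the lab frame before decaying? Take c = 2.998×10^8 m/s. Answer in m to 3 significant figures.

d ≈ 166 m

γ = 1 + K/(m₀c²) = 1 + 21600/493.7 = 44.751
β = √(1 − 1/γ²) = 0.99975
Dilated lifetime: γτ₀ = 44.751 × 12.4 ns = 554.92 ns
d = βc·γτ₀ = 0.99975 × (2.998×10^8 m/s) × 5.5492×10^-7 s = 166 m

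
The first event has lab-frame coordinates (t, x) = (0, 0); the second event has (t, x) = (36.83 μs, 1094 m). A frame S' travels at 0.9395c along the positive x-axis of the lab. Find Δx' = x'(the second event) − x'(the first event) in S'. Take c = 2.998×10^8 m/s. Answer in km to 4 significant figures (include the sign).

γ = 1/√(1 − 0.9395²) = 2.91929
Δx' = γ(Δx − vΔt) = 2.91929 × (1094 m − 0.9395×(2.998×10^8 m/s)×36.83×10^-6 s)
= 2.91929 × (-9279.62 m) = -27.09 km

Δx' ≈ -27.09 km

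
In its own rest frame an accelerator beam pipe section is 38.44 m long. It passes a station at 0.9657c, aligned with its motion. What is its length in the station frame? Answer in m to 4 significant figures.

L ≈ 9.981 m

γ = 1/√(1 − 0.9657²) = 3.85118
Length contraction: L = L₀/γ = 38.44/3.85118 = 9.981 m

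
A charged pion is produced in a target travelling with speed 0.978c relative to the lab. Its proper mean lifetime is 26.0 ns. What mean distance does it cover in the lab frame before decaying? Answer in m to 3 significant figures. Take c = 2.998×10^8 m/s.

d ≈ 36.5 m

γ = 1/√(1 − 0.978²) = 4.7938
Dilated lifetime: Δt = γτ₀ = 4.7938 × 26.0 ns = 124.64 ns
d = vΔt = 0.978c × 124.64 ns = 2.9320×10^8 m/s × 1.2464×10^-7 s = 36.5 m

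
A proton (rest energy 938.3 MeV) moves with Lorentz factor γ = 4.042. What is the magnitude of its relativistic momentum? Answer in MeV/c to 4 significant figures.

β = √(1 − 1/γ²) = √(1 − 1/4.042²) = 0.968913
p = γβm₀c = 4.042 × 0.968913 × 938.3 MeV/c = 3675 MeV/c

p ≈ 3675 MeV/c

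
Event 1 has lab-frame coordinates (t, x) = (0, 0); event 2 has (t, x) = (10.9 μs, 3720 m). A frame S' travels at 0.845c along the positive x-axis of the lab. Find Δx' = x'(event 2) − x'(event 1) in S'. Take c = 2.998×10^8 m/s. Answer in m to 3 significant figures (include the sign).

Δx' ≈ 1790 m

γ = 1/√(1 − 0.845²) = 1.8700
Δx' = γ(Δx − vΔt) = 1.8700 × (3720 m − 0.845×(2.998×10^8 m/s)×10.9×10^-6 s)
= 1.8700 × (958.69 m) = 1790 m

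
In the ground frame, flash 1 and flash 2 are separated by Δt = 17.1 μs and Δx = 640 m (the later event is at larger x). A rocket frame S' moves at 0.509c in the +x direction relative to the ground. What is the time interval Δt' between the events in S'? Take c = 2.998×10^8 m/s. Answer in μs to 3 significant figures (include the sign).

Δt' ≈ 18.6 μs

γ = 1/√(1 − 0.509²) = 1.1618
Δt' = γ(Δt − vΔx/c²) = 1.1618 × (17.1 μs − 0.509×640 m / (2.998×10^8 m/s))
= 1.1618 × (16.013 μs) = 18.6 μs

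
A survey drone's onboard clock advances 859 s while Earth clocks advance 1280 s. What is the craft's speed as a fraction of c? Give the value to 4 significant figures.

β ≈ 0.7414

γ = Δt/τ₀ = 1280/859 = 1.49010
β = √(1 − 1/γ²) = √(1 − 1/1.49010²) = 0.7414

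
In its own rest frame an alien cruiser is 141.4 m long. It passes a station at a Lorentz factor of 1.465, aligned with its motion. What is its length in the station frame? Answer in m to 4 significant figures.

γ = 1.465 (given)
Length contraction: L = L₀/γ = 141.4/1.465 = 96.52 m

L ≈ 96.52 m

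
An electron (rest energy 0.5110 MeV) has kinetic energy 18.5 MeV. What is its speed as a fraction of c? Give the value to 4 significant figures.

γ = 1 + K/(m₀c²) = 1 + 18.5/0.5110 = 37.2035
β = √(1 − 1/γ²) = 0.9996

β ≈ 0.9996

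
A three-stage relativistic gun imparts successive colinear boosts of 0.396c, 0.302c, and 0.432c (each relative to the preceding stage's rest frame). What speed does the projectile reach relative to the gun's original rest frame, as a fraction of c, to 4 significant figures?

Compose boost 2: (0.302 + 0.396)/(1 + 0.302×0.396) = 0.6980/1.11959 = 0.623441
Compose boost 3: (0.432 + 0.623441)/(1 + 0.432×0.623441) = 1.05544/1.26933 = 0.8315

u ≈ 0.8315c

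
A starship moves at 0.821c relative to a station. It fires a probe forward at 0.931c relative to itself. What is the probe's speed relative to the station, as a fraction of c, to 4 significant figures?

Relativistic velocity addition: u = (u' + v)/(1 + u'v/c²)
= (0.931 + 0.821)/(1 + 0.931×0.821) = 1.752/1.76435 = 0.9930

u ≈ 0.9930c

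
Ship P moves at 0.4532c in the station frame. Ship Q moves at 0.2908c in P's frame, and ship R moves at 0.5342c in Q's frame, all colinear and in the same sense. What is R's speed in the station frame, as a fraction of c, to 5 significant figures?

Compose boost 2: (0.2908 + 0.4532)/(1 + 0.2908×0.4532) = 0.74400/1.131791 = 0.6573654
Compose boost 3: (0.5342 + 0.6573654)/(1 + 0.5342×0.6573654) = 1.191565/1.351165 = 0.88188

u ≈ 0.88188c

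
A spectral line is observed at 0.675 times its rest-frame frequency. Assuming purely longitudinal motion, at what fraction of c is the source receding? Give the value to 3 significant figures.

β ≈ 0.374

f_obs/f_src = √((1−β)/(1+β)) = 0.675  ⇒  (1−β)/(1+β) = 0.45563
β = |1 − D²|/(1 + D²) = |1 − 0.45563|/(1 + 0.45563) = 0.374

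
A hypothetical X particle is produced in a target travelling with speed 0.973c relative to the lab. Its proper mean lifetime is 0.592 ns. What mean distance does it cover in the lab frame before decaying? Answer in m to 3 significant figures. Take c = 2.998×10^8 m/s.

γ = 1/√(1 − 0.973²) = 4.3327
Dilated lifetime: Δt = γτ₀ = 4.3327 × 0.592 ns = 2.5649 ns
d = vΔt = 0.973c × 2.5649 ns = 2.9171×10^8 m/s × 2.5649×10^-9 s = 0.748 m

d ≈ 0.748 m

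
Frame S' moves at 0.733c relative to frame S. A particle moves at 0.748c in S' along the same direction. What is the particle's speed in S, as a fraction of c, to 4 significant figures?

Relativistic velocity addition: u = (u' + v)/(1 + u'v/c²)
= (0.748 + 0.733)/(1 + 0.748×0.733) = 1.481/1.54828 = 0.9565

u ≈ 0.9565c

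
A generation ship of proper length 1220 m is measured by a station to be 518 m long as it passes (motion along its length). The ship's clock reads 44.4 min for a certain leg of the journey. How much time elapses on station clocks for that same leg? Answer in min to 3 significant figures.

Δt ≈ 105 min

Length contraction ⇒ γ = L₀/L = 1220/518 = 2.3552
Time dilation: Δt = γτ₀ = 2.3552 × 44.4 min = 105 min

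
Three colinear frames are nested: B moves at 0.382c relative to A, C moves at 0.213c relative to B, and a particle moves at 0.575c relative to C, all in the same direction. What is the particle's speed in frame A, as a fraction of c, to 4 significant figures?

Compose boost 2: (0.213 + 0.382)/(1 + 0.213×0.382) = 0.5950/1.08137 = 0.550230
Compose boost 3: (0.575 + 0.550230)/(1 + 0.575×0.550230) = 1.12523/1.31638 = 0.8548

u ≈ 0.8548c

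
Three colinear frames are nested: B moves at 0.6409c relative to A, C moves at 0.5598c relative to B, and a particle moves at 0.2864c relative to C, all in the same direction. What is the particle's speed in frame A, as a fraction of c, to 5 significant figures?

u ≈ 0.93375c

Compose boost 2: (0.5598 + 0.6409)/(1 + 0.5598×0.6409) = 1.2007/1.358776 = 0.8836631
Compose boost 3: (0.2864 + 0.8836631)/(1 + 0.2864×0.8836631) = 1.170063/1.253081 = 0.93375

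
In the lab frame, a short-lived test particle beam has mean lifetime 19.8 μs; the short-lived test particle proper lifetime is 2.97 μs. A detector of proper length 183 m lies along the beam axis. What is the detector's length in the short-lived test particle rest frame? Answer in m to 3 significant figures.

Time dilation ⇒ γ = Δt/τ₀ = 19.8/2.97 = 6.6667
Length contraction: L = L₀/γ = 183/6.6667 = 27.5 m

L ≈ 27.5 m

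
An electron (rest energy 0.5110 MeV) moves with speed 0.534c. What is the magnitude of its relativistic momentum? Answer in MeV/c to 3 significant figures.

γ = 1/√(1 − 0.534²) = 1.1828
p = γβm₀c = 1.1828 × 0.534 × 0.5110 MeV/c = 0.323 MeV/c

p ≈ 0.323 MeV/c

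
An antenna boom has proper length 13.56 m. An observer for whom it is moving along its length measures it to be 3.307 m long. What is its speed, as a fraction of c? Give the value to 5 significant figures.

γ = L₀/L = 13.56/3.307 = 4.100393
β = √(1 − 1/γ²) = 0.96981

β ≈ 0.96981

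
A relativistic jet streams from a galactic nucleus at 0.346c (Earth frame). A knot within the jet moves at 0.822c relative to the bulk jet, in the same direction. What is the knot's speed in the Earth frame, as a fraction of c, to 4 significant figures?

Relativistic velocity addition: u = (u' + v)/(1 + u'v/c²)
= (0.822 + 0.346)/(1 + 0.822×0.346) = 1.168/1.28441 = 0.9094

u ≈ 0.9094c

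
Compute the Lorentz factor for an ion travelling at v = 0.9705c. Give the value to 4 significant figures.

γ ≈ 4.148

γ = 1/√(1 − β²) = 1/√(1 − 0.9705²) = 1/√(0.0581297) = 4.148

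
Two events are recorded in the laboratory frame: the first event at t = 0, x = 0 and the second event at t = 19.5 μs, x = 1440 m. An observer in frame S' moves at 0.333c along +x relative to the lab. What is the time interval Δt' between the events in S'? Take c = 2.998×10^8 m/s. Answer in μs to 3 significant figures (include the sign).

Δt' ≈ 19.0 μs

γ = 1/√(1 − 0.333²) = 1.0605
Δt' = γ(Δt − vΔx/c²) = 1.0605 × (19.5 μs − 0.333×1440 m / (2.998×10^8 m/s))
= 1.0605 × (17.901 μs) = 19.0 μs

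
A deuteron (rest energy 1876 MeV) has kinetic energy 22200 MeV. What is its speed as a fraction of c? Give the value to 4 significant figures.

γ = 1 + K/(m₀c²) = 1 + 22200/1876 = 12.8337
β = √(1 − 1/γ²) = 0.9970

β ≈ 0.9970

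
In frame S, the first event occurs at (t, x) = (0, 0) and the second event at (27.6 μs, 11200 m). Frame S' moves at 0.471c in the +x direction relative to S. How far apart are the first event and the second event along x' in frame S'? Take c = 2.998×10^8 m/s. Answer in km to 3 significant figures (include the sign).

Δx' ≈ 8.28 km

γ = 1/√(1 − 0.471²) = 1.1336
Δx' = γ(Δx − vΔt) = 1.1336 × (11200 m − 0.471×(2.998×10^8 m/s)×27.6×10^-6 s)
= 1.1336 × (7302.7 m) = 8.28 km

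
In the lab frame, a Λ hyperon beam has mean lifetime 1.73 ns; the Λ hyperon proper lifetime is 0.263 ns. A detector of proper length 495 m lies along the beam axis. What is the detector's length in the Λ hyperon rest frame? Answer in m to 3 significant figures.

Time dilation ⇒ γ = Δt/τ₀ = 1.73/0.263 = 6.5779
Length contraction: L = L₀/γ = 495/6.5779 = 75.3 m

L ≈ 75.3 m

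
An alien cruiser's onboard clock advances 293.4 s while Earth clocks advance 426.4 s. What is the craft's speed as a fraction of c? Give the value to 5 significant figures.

γ = Δt/τ₀ = 426.4/293.4 = 1.453306
β = √(1 − 1/γ²) = √(1 − 1/1.453306²) = 0.72563

β ≈ 0.72563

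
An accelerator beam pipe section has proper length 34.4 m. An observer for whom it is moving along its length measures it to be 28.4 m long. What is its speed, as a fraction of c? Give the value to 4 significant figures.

β ≈ 0.5643

γ = L₀/L = 34.4/28.4 = 1.21127
β = √(1 − 1/γ²) = 0.5643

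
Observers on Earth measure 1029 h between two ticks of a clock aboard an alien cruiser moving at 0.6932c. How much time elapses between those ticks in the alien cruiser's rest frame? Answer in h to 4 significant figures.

γ = 1/√(1 − 0.6932²) = 1.38745
Proper time: τ₀ = Δt/γ = 1029/1.38745 = 741.6 h

τ₀ ≈ 741.6 h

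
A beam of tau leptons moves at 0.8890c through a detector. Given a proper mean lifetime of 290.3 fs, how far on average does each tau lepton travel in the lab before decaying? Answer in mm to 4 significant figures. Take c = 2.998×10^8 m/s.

γ = 1/√(1 − 0.8890²) = 2.18385
Dilated lifetime: Δt = γτ₀ = 2.18385 × 290.3 fs = 633.971 fs
d = vΔt = 0.8890c × 633.971 fs = 2.66522×10^8 m/s × 6.33971×10^-13 s = 0.1690 mm

d ≈ 0.1690 mm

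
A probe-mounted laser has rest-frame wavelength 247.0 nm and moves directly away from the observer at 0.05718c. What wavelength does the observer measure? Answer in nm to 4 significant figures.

λ_obs ≈ 261.6 nm

Relativistic Doppler: λ_obs = λ_src √((1+β)/(1−β))
= 247.0 × √(1.05718/0.942820) = 247.0 × 1.05891 = 261.6 nm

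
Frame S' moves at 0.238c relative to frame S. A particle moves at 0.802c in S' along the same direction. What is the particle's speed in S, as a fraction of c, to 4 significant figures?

u ≈ 0.8733c

Relativistic velocity addition: u = (u' + v)/(1 + u'v/c²)
= (0.802 + 0.238)/(1 + 0.802×0.238) = 1.040/1.19088 = 0.8733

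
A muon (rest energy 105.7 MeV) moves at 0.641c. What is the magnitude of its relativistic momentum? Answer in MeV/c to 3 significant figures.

p ≈ 88.3 MeV/c

γ = 1/√(1 − 0.641²) = 1.3029
p = γβm₀c = 1.3029 × 0.641 × 105.7 MeV/c = 88.3 MeV/c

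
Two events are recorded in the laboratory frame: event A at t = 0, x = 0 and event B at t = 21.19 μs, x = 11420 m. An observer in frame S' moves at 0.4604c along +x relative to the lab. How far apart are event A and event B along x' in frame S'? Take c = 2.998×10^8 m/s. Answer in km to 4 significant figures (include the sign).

γ = 1/√(1 − 0.4604²) = 1.12649
Δx' = γ(Δx − vΔt) = 1.12649 × (11420 m − 0.4604×(2.998×10^8 m/s)×21.19×10^-6 s)
= 1.12649 × (8495.19 m) = 9.570 km

Δx' ≈ 9.570 km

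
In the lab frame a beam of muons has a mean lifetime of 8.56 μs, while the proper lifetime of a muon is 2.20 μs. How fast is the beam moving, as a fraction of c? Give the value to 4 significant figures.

γ = Δt/τ₀ = 8.56/2.20 = 3.89091
β = √(1 − 1/γ²) = √(1 − 1/3.89091²) = 0.9664

β ≈ 0.9664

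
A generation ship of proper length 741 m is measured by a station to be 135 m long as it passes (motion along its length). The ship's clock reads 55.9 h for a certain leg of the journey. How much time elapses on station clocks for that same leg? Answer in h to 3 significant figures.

Length contraction ⇒ γ = L₀/L = 741/135 = 5.4889
Time dilation: Δt = γτ₀ = 5.4889 × 55.9 h = 307 h

Δt ≈ 307 h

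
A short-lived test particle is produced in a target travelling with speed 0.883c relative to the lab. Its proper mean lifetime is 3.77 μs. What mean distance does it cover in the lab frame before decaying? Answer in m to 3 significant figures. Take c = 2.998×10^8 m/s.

γ = 1/√(1 − 0.883²) = 2.1305
Dilated lifetime: Δt = γτ₀ = 2.1305 × 3.77 μs = 8.0320 μs
d = vΔt = 0.883c × 8.0320 μs = 2.6472×10^8 m/s × 8.0320×10^-6 s = 2130 m

d ≈ 2130 m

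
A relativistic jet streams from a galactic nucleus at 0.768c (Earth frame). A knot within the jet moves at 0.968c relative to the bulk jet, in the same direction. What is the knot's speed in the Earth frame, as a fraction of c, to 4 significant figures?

Relativistic velocity addition: u = (u' + v)/(1 + u'v/c²)
= (0.968 + 0.768)/(1 + 0.968×0.768) = 1.736/1.74342 = 0.9957

u ≈ 0.9957c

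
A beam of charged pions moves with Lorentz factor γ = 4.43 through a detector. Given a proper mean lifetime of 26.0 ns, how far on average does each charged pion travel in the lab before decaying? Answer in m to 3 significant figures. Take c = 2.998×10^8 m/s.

d ≈ 33.6 m

β = √(1 − 1/γ²) = √(1 − 1/4.43²) = 0.97419
Dilated lifetime: Δt = γτ₀ = 4.43 × 26.0 ns = 115.18 ns
d = vΔt = 0.97419c × 115.18 ns = 2.9206×10^8 m/s × 1.1518×10^-7 s = 33.6 m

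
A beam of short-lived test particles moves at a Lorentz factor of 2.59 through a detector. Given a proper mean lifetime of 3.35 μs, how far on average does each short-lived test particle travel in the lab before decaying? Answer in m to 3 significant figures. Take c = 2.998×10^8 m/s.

β = √(1 − 1/γ²) = √(1 − 1/2.59²) = 0.92246
Dilated lifetime: Δt = γτ₀ = 2.59 × 3.35 μs = 8.6765 μs
d = vΔt = 0.92246c × 8.6765 μs = 2.7655×10^8 m/s × 8.6765×10^-6 s = 2400 m

d ≈ 2400 m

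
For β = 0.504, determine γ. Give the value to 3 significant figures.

γ = 1/√(1 − β²) = 1/√(1 − 0.504²) = 1/√(0.74598) = 1.16

γ ≈ 1.16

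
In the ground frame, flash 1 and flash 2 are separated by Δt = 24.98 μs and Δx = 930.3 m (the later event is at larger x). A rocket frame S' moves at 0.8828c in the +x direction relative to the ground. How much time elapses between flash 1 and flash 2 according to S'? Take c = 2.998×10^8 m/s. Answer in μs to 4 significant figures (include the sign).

γ = 1/√(1 − 0.8828²) = 2.12880
Δt' = γ(Δt − vΔx/c²) = 2.12880 × (24.98 μs − 0.8828×930.3 m / (2.998×10^8 m/s))
= 2.12880 × (22.2406 μs) = 47.35 μs

Δt' ≈ 47.35 μs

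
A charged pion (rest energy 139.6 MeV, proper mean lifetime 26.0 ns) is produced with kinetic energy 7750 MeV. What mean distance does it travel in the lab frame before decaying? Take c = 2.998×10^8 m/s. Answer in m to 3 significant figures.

d ≈ 440 m

γ = 1 + K/(m₀c²) = 1 + 7750/139.6 = 56.516
β = √(1 − 1/γ²) = 0.99984
Dilated lifetime: γτ₀ = 56.516 × 26.0 ns = 1469.4 ns
d = βc·γτ₀ = 0.99984 × (2.998×10^8 m/s) × 1.4694×10^-6 s = 440 m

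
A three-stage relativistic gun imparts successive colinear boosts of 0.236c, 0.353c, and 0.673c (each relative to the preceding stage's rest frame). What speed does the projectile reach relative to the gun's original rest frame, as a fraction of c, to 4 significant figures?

u ≈ 0.8908c

Compose boost 2: (0.353 + 0.236)/(1 + 0.353×0.236) = 0.5890/1.08331 = 0.543705
Compose boost 3: (0.673 + 0.543705)/(1 + 0.673×0.543705) = 1.21671/1.36591 = 0.8908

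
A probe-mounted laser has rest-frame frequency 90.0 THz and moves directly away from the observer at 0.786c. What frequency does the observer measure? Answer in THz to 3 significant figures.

Relativistic Doppler: f_obs = f_src √((1−β)/(1+β))
= 90.0 × √(0.21400/1.7860) = 90.0 × 0.34615 = 31.2 THz

f_obs ≈ 31.2 THz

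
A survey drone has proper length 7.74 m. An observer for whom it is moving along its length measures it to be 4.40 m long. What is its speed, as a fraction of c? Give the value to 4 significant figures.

β ≈ 0.8227

γ = L₀/L = 7.74/4.40 = 1.75909
β = √(1 − 1/γ²) = 0.8227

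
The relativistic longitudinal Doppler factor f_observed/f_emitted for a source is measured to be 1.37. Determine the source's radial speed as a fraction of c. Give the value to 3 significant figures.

f_obs/f_src = √((1+β)/(1−β)) = 1.37  ⇒  (1+β)/(1−β) = 1.8769
β = |1 − D²|/(1 + D²) = |1 − 1.8769|/(1 + 1.8769) = 0.305

β ≈ 0.305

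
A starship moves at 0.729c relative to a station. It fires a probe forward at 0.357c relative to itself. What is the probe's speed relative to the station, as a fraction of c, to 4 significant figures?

Relativistic velocity addition: u = (u' + v)/(1 + u'v/c²)
= (0.357 + 0.729)/(1 + 0.357×0.729) = 1.086/1.26025 = 0.8617

u ≈ 0.8617c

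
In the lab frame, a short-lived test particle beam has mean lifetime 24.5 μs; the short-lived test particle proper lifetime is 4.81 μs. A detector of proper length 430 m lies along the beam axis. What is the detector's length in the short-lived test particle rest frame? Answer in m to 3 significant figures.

Time dilation ⇒ γ = Δt/τ₀ = 24.5/4.81 = 5.0936
Length contraction: L = L₀/γ = 430/5.0936 = 84.4 m

L ≈ 84.4 m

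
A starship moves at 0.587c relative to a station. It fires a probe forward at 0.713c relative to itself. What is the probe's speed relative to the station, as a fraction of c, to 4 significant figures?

Relativistic velocity addition: u = (u' + v)/(1 + u'v/c²)
= (0.713 + 0.587)/(1 + 0.713×0.587) = 1.300/1.41853 = 0.9164

u ≈ 0.9164c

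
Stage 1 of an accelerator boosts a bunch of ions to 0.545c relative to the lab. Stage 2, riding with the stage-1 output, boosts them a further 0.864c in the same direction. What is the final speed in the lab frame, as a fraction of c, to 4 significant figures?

u ≈ 0.9579c

Compose boost 2: (0.864 + 0.545)/(1 + 0.864×0.545) = 1.409/1.47088 = 0.9579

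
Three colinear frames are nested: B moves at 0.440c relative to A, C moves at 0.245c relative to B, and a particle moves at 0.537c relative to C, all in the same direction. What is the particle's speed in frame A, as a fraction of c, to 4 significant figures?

Compose boost 2: (0.245 + 0.440)/(1 + 0.245×0.440) = 0.6850/1.10780 = 0.618343
Compose boost 3: (0.537 + 0.618343)/(1 + 0.537×0.618343) = 1.15534/1.33205 = 0.8673

u ≈ 0.8673c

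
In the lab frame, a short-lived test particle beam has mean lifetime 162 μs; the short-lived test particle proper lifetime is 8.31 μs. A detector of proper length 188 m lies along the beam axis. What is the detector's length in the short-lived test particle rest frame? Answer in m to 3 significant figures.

L ≈ 9.64 m

Time dilation ⇒ γ = Δt/τ₀ = 162/8.31 = 19.495
Length contraction: L = L₀/γ = 188/19.495 = 9.64 m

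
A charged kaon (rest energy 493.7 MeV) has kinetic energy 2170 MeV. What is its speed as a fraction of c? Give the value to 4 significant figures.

γ = 1 + K/(m₀c²) = 1 + 2170/493.7 = 5.39538
β = √(1 − 1/γ²) = 0.9827

β ≈ 0.9827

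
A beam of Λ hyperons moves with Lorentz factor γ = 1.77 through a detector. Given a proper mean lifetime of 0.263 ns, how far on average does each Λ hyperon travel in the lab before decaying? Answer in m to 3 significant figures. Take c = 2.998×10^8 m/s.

d ≈ 0.115 m

β = √(1 − 1/γ²) = √(1 − 1/1.77²) = 0.82511
Dilated lifetime: Δt = γτ₀ = 1.77 × 0.263 ns = 0.46551 ns
d = vΔt = 0.82511c × 0.46551 ns = 2.4737×10^8 m/s × 4.6551×10^-10 s = 0.115 m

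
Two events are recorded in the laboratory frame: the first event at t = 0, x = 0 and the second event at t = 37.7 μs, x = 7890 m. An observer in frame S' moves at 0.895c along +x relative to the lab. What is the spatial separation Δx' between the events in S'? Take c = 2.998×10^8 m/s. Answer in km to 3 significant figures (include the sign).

Δx' ≈ -4.99 km

γ = 1/√(1 − 0.895²) = 2.2418
Δx' = γ(Δx − vΔt) = 2.2418 × (7890 m − 0.895×(2.998×10^8 m/s)×37.7×10^-6 s)
= 2.2418 × (-2225.7 m) = -4.99 km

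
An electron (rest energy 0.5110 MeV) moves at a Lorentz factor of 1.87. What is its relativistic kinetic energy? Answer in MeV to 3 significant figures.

γ = 1.87 (given)
K = (γ − 1)m₀c² = (1.87 − 1) × 0.5110 MeV = 0.87000 × 0.5110 MeV = 0.445 MeV

K ≈ 0.445 MeV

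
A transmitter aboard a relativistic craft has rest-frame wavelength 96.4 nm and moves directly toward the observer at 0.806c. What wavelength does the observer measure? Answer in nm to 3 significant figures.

λ_obs ≈ 31.6 nm

Relativistic Doppler: λ_obs = λ_src √((1−β)/(1+β))
= 96.4 × √(0.19400/1.8060) = 96.4 × 0.32775 = 31.6 nm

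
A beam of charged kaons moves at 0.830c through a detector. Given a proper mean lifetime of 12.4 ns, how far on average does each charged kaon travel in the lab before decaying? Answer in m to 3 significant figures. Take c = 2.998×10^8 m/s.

γ = 1/√(1 − 0.830²) = 1.7929
Dilated lifetime: Δt = γτ₀ = 1.7929 × 12.4 ns = 22.232 ns
d = vΔt = 0.830c × 22.232 ns = 2.4883×10^8 m/s × 2.2232×10^-8 s = 5.53 m

d ≈ 5.53 m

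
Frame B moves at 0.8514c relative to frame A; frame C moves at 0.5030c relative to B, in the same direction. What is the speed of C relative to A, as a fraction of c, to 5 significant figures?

u ≈ 0.94829c

Compose boost 2: (0.5030 + 0.8514)/(1 + 0.5030×0.8514) = 1.3544/1.428254 = 0.94829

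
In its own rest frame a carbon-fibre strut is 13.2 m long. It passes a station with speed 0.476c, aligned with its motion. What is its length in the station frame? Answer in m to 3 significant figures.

γ = 1/√(1 − 0.476²) = 1.1371
Length contraction: L = L₀/γ = 13.2/1.1371 = 11.6 m

L ≈ 11.6 m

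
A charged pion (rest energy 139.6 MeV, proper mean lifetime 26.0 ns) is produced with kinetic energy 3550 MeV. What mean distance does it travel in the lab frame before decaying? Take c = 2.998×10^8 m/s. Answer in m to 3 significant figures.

d ≈ 206 m

γ = 1 + K/(m₀c²) = 1 + 3550/139.6 = 26.430
β = √(1 − 1/γ²) = 0.99928
Dilated lifetime: γτ₀ = 26.430 × 26.0 ns = 687.17 ns
d = βc·γτ₀ = 0.99928 × (2.998×10^8 m/s) × 6.8717×10^-7 s = 206 m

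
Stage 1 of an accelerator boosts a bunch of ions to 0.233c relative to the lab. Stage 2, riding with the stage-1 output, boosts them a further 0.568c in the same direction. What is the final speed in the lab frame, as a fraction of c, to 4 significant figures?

u ≈ 0.7074c

Compose boost 2: (0.568 + 0.233)/(1 + 0.568×0.233) = 0.8010/1.13234 = 0.7074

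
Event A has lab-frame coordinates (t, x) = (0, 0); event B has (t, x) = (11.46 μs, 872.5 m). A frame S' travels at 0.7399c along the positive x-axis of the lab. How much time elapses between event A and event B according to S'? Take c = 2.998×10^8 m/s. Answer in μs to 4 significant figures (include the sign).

Δt' ≈ 13.83 μs

γ = 1/√(1 − 0.7399²) = 1.48651
Δt' = γ(Δt − vΔx/c²) = 1.48651 × (11.46 μs − 0.7399×872.5 m / (2.998×10^8 m/s))
= 1.48651 × (9.30669 μs) = 13.83 μs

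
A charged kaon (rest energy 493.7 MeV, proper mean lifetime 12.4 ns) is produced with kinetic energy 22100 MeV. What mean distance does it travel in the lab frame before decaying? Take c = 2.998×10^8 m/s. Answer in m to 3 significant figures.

d ≈ 170 m

γ = 1 + K/(m₀c²) = 1 + 22100/493.7 = 45.764
β = √(1 − 1/γ²) = 0.99976
Dilated lifetime: γτ₀ = 45.764 × 12.4 ns = 567.47 ns
d = βc·γτ₀ = 0.99976 × (2.998×10^8 m/s) × 5.6747×10^-7 s = 170 m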